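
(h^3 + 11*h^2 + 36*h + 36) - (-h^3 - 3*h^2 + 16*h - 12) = 2*h^3 + 14*h^2 + 20*h + 48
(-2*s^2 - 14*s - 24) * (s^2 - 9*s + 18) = -2*s^4 + 4*s^3 + 66*s^2 - 36*s - 432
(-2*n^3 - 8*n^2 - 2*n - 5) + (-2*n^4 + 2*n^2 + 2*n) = -2*n^4 - 2*n^3 - 6*n^2 - 5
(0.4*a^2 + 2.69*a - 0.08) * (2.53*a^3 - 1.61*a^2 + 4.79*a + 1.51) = 1.012*a^5 + 6.1617*a^4 - 2.6173*a^3 + 13.6179*a^2 + 3.6787*a - 0.1208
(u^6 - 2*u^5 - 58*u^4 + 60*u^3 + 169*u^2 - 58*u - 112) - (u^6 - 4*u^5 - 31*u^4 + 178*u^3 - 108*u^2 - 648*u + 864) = 2*u^5 - 27*u^4 - 118*u^3 + 277*u^2 + 590*u - 976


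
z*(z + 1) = z^2 + z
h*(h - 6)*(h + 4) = h^3 - 2*h^2 - 24*h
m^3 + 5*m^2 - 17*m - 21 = (m - 3)*(m + 1)*(m + 7)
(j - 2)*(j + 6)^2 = j^3 + 10*j^2 + 12*j - 72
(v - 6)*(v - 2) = v^2 - 8*v + 12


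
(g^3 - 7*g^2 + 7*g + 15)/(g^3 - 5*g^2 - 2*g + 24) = (g^2 - 4*g - 5)/(g^2 - 2*g - 8)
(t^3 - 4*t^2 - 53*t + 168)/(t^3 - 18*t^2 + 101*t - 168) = (t + 7)/(t - 7)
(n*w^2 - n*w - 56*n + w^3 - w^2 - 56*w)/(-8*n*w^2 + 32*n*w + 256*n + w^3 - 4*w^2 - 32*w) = (n*w + 7*n + w^2 + 7*w)/(-8*n*w - 32*n + w^2 + 4*w)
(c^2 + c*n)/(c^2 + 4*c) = (c + n)/(c + 4)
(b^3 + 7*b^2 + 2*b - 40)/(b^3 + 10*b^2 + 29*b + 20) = (b - 2)/(b + 1)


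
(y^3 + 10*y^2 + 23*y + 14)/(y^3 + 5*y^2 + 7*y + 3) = (y^2 + 9*y + 14)/(y^2 + 4*y + 3)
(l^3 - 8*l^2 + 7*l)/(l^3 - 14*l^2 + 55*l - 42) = l/(l - 6)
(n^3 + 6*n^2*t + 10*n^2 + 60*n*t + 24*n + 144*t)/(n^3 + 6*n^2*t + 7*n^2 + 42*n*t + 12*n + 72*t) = (n + 6)/(n + 3)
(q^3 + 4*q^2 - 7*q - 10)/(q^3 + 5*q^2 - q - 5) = (q - 2)/(q - 1)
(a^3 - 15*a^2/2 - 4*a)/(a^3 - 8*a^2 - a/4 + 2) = 2*a/(2*a - 1)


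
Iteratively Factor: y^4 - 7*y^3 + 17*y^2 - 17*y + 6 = (y - 3)*(y^3 - 4*y^2 + 5*y - 2) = (y - 3)*(y - 2)*(y^2 - 2*y + 1) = (y - 3)*(y - 2)*(y - 1)*(y - 1)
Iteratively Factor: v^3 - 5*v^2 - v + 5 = (v - 1)*(v^2 - 4*v - 5) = (v - 1)*(v + 1)*(v - 5)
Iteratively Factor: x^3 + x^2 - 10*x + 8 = (x - 2)*(x^2 + 3*x - 4) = (x - 2)*(x + 4)*(x - 1)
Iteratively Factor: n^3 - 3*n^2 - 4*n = (n)*(n^2 - 3*n - 4) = n*(n - 4)*(n + 1)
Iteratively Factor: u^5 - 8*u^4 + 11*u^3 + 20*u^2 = (u - 5)*(u^4 - 3*u^3 - 4*u^2) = (u - 5)*(u + 1)*(u^3 - 4*u^2) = u*(u - 5)*(u + 1)*(u^2 - 4*u) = u*(u - 5)*(u - 4)*(u + 1)*(u)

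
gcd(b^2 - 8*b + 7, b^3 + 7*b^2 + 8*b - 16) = b - 1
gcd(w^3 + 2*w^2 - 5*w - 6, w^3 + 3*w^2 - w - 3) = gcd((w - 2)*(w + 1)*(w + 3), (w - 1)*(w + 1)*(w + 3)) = w^2 + 4*w + 3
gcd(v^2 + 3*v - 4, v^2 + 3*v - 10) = 1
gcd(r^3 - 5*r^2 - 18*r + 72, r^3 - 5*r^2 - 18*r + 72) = r^3 - 5*r^2 - 18*r + 72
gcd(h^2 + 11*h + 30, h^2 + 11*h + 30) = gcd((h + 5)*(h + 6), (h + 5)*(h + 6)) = h^2 + 11*h + 30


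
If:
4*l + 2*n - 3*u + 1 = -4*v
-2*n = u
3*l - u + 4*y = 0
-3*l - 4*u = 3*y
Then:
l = -19*y/15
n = -y/10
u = y/5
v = 22*y/15 - 1/4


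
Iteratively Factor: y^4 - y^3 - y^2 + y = (y - 1)*(y^3 - y) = y*(y - 1)*(y^2 - 1) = y*(y - 1)^2*(y + 1)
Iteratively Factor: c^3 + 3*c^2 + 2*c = (c + 2)*(c^2 + c) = (c + 1)*(c + 2)*(c)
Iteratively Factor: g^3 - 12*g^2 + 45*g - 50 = (g - 5)*(g^2 - 7*g + 10) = (g - 5)*(g - 2)*(g - 5)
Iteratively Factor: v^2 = (v)*(v)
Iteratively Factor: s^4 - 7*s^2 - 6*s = (s)*(s^3 - 7*s - 6) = s*(s + 2)*(s^2 - 2*s - 3) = s*(s + 1)*(s + 2)*(s - 3)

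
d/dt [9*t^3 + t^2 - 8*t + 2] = 27*t^2 + 2*t - 8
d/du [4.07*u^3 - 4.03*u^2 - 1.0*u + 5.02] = 12.21*u^2 - 8.06*u - 1.0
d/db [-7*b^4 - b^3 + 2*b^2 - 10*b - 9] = -28*b^3 - 3*b^2 + 4*b - 10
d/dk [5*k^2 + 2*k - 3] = 10*k + 2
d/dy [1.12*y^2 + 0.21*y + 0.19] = 2.24*y + 0.21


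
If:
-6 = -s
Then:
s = 6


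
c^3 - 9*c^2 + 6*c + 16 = (c - 8)*(c - 2)*(c + 1)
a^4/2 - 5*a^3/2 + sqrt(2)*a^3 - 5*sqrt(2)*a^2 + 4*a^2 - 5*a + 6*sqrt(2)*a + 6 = (a/2 + sqrt(2)/2)*(a - 3)*(a - 2)*(a + sqrt(2))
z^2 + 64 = (z - 8*I)*(z + 8*I)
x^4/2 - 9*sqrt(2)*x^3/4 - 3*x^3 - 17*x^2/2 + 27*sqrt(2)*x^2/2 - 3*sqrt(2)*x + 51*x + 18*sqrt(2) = (x/2 + sqrt(2)/2)*(x - 6)*(x - 6*sqrt(2))*(x + sqrt(2)/2)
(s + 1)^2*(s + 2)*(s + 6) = s^4 + 10*s^3 + 29*s^2 + 32*s + 12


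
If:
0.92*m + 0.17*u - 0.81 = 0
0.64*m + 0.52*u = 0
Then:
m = 1.14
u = -1.40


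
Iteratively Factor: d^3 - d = (d)*(d^2 - 1) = d*(d - 1)*(d + 1)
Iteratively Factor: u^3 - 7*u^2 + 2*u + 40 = (u - 4)*(u^2 - 3*u - 10) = (u - 4)*(u + 2)*(u - 5)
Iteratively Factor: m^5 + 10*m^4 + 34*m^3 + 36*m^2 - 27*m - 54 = (m + 2)*(m^4 + 8*m^3 + 18*m^2 - 27) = (m + 2)*(m + 3)*(m^3 + 5*m^2 + 3*m - 9) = (m + 2)*(m + 3)^2*(m^2 + 2*m - 3) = (m - 1)*(m + 2)*(m + 3)^2*(m + 3)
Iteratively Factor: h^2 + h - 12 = (h - 3)*(h + 4)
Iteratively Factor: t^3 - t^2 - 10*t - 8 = (t + 2)*(t^2 - 3*t - 4) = (t + 1)*(t + 2)*(t - 4)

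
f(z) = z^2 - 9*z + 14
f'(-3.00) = -15.00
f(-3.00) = 50.00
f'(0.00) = -9.00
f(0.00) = 14.00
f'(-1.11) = -11.22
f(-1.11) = 25.22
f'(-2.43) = -13.86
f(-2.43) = 41.77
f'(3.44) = -2.12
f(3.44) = -5.13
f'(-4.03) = -17.06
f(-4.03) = 66.51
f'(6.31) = 3.62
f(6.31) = -2.97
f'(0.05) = -8.90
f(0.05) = 13.55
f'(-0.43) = -9.86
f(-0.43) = 18.05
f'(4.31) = -0.38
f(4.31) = -6.21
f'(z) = 2*z - 9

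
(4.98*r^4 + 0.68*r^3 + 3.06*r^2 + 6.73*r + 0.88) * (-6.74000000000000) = -33.5652*r^4 - 4.5832*r^3 - 20.6244*r^2 - 45.3602*r - 5.9312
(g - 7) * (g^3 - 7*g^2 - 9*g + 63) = g^4 - 14*g^3 + 40*g^2 + 126*g - 441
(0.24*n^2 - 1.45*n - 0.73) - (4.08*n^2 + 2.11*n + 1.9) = -3.84*n^2 - 3.56*n - 2.63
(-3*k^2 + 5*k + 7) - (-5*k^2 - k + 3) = 2*k^2 + 6*k + 4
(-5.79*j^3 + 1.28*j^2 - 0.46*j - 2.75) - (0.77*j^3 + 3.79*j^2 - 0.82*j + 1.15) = -6.56*j^3 - 2.51*j^2 + 0.36*j - 3.9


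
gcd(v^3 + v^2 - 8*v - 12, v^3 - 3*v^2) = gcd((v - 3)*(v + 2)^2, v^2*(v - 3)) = v - 3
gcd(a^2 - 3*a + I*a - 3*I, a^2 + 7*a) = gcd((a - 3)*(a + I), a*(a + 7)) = 1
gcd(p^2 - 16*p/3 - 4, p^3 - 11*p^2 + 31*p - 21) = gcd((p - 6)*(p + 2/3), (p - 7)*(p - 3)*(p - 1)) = 1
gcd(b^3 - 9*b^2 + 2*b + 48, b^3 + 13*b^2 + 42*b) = 1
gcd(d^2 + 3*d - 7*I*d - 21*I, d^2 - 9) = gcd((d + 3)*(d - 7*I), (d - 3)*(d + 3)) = d + 3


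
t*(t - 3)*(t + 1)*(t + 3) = t^4 + t^3 - 9*t^2 - 9*t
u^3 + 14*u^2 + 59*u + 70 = (u + 2)*(u + 5)*(u + 7)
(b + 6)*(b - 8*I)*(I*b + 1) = I*b^3 + 9*b^2 + 6*I*b^2 + 54*b - 8*I*b - 48*I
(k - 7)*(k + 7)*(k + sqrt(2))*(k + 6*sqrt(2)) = k^4 + 7*sqrt(2)*k^3 - 37*k^2 - 343*sqrt(2)*k - 588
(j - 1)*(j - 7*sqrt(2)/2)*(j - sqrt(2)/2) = j^3 - 4*sqrt(2)*j^2 - j^2 + 7*j/2 + 4*sqrt(2)*j - 7/2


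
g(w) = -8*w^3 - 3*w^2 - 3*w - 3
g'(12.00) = -3531.00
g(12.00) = -14295.00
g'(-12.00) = -3387.00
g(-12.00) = 13425.00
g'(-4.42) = -445.35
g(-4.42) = 642.46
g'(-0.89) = -16.67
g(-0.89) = 2.93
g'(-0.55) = -6.96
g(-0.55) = -0.93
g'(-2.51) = -139.14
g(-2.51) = 112.14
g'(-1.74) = -65.22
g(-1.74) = 35.28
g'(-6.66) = -1027.57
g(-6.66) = 2247.18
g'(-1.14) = -27.35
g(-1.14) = 8.37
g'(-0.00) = -3.00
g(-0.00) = -3.00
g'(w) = -24*w^2 - 6*w - 3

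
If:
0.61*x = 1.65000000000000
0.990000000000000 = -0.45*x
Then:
No Solution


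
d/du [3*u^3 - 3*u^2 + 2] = 3*u*(3*u - 2)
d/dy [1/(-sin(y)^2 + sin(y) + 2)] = (2*sin(y) - 1)*cos(y)/(sin(y) + cos(y)^2 + 1)^2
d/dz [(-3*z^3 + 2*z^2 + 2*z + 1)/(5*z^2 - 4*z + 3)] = (-15*z^4 + 24*z^3 - 45*z^2 + 2*z + 10)/(25*z^4 - 40*z^3 + 46*z^2 - 24*z + 9)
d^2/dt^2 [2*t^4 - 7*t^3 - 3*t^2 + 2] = 24*t^2 - 42*t - 6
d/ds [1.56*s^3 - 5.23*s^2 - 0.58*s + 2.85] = 4.68*s^2 - 10.46*s - 0.58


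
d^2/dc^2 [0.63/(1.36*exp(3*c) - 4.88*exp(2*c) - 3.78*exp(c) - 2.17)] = (-0.63*(-8.16*exp(2*c) + 19.52*exp(c) + 7.56)*(-4.08*exp(2*c) + 9.76*exp(c) + 3.78)*exp(c) + (-7.7112*exp(2*c) + 12.2976*exp(c) + 2.3814)*(-1.36*exp(3*c) + 4.88*exp(2*c) + 3.78*exp(c) + 2.17))*exp(c)/(-1.36*exp(3*c) + 4.88*exp(2*c) + 3.78*exp(c) + 2.17)^3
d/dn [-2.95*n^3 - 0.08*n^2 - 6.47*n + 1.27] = -8.85*n^2 - 0.16*n - 6.47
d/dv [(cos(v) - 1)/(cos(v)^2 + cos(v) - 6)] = (cos(v)^2 - 2*cos(v) + 5)*sin(v)/(cos(v)^2 + cos(v) - 6)^2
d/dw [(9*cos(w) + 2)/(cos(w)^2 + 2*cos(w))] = (9*sin(w) + 4*sin(w)/cos(w)^2 + 4*tan(w))/(cos(w) + 2)^2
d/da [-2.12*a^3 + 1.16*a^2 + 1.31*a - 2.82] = -6.36*a^2 + 2.32*a + 1.31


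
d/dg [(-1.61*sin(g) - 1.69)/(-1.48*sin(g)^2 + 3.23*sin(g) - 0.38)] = (-2.3828*sin(g)^2 - 5.0024*sin(g) + 6.0705)*cos(g)/(2.1904*sin(g)^4 - 9.5608*sin(g)^3 + 11.5577*sin(g)^2 - 2.4548*sin(g) + 0.1444)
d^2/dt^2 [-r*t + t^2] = 2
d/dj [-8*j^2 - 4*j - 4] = -16*j - 4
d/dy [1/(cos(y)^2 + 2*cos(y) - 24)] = 2*(cos(y) + 1)*sin(y)/(cos(y)^2 + 2*cos(y) - 24)^2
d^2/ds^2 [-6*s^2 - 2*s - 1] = -12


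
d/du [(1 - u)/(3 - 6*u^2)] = (-2*u^2 + 4*u - 1)/(3*(4*u^4 - 4*u^2 + 1))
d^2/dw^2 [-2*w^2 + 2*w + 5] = -4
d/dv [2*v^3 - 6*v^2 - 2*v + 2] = 6*v^2 - 12*v - 2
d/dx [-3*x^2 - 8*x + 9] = -6*x - 8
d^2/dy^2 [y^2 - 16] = 2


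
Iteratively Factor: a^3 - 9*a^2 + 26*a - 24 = (a - 2)*(a^2 - 7*a + 12) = (a - 4)*(a - 2)*(a - 3)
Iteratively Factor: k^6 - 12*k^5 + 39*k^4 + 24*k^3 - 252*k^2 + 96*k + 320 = (k + 1)*(k^5 - 13*k^4 + 52*k^3 - 28*k^2 - 224*k + 320) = (k - 4)*(k + 1)*(k^4 - 9*k^3 + 16*k^2 + 36*k - 80) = (k - 4)*(k + 1)*(k + 2)*(k^3 - 11*k^2 + 38*k - 40) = (k - 4)*(k - 2)*(k + 1)*(k + 2)*(k^2 - 9*k + 20) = (k - 5)*(k - 4)*(k - 2)*(k + 1)*(k + 2)*(k - 4)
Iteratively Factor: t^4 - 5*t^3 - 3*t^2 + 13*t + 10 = (t - 5)*(t^3 - 3*t - 2) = (t - 5)*(t + 1)*(t^2 - t - 2) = (t - 5)*(t - 2)*(t + 1)*(t + 1)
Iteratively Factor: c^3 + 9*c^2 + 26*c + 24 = (c + 4)*(c^2 + 5*c + 6) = (c + 2)*(c + 4)*(c + 3)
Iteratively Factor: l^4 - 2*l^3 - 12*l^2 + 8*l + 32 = (l + 2)*(l^3 - 4*l^2 - 4*l + 16) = (l + 2)^2*(l^2 - 6*l + 8) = (l - 2)*(l + 2)^2*(l - 4)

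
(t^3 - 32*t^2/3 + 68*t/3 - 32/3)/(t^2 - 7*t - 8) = (3*t^2 - 8*t + 4)/(3*(t + 1))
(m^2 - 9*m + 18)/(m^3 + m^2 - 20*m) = (m^2 - 9*m + 18)/(m*(m^2 + m - 20))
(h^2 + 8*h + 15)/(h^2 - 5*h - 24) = (h + 5)/(h - 8)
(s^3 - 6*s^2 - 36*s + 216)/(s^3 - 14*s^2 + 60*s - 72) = (s + 6)/(s - 2)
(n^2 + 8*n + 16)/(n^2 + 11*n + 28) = (n + 4)/(n + 7)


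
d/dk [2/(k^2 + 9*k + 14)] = 2*(-2*k - 9)/(k^2 + 9*k + 14)^2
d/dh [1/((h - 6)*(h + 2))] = 2*(2 - h)/(h^4 - 8*h^3 - 8*h^2 + 96*h + 144)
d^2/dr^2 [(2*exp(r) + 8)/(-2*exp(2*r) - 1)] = (-8*exp(4*r) - 128*exp(3*r) + 24*exp(2*r) + 64*exp(r) - 2)*exp(r)/(8*exp(6*r) + 12*exp(4*r) + 6*exp(2*r) + 1)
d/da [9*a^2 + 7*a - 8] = 18*a + 7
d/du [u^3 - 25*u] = 3*u^2 - 25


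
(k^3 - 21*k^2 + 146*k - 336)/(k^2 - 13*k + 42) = k - 8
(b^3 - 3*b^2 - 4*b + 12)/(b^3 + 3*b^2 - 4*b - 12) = (b - 3)/(b + 3)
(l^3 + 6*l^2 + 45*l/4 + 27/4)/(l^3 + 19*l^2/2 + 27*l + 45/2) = (l + 3/2)/(l + 5)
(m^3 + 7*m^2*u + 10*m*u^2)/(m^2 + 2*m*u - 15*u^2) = m*(-m - 2*u)/(-m + 3*u)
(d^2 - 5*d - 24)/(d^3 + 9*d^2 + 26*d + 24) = (d - 8)/(d^2 + 6*d + 8)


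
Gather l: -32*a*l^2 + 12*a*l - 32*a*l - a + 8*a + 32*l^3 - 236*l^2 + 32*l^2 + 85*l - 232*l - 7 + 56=7*a + 32*l^3 + l^2*(-32*a - 204) + l*(-20*a - 147) + 49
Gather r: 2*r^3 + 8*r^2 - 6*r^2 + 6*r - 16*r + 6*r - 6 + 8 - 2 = 2*r^3 + 2*r^2 - 4*r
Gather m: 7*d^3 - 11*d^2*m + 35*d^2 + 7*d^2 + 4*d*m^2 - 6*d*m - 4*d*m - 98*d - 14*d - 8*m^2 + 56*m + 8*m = 7*d^3 + 42*d^2 - 112*d + m^2*(4*d - 8) + m*(-11*d^2 - 10*d + 64)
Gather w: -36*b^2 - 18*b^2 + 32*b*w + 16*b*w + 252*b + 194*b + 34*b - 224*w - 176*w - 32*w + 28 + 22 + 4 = -54*b^2 + 480*b + w*(48*b - 432) + 54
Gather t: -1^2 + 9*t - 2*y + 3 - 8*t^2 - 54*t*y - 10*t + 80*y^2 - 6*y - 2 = -8*t^2 + t*(-54*y - 1) + 80*y^2 - 8*y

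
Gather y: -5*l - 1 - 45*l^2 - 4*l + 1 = -45*l^2 - 9*l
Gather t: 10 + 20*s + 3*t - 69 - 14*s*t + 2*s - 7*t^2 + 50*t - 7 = 22*s - 7*t^2 + t*(53 - 14*s) - 66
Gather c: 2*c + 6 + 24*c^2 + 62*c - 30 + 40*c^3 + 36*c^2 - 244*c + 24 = 40*c^3 + 60*c^2 - 180*c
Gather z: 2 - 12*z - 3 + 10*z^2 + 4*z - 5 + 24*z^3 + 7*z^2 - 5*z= 24*z^3 + 17*z^2 - 13*z - 6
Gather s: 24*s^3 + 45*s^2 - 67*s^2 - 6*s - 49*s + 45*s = 24*s^3 - 22*s^2 - 10*s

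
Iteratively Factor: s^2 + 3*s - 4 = (s - 1)*(s + 4)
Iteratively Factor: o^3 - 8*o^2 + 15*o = (o)*(o^2 - 8*o + 15) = o*(o - 3)*(o - 5)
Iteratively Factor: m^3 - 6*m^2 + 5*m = (m - 5)*(m^2 - m) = m*(m - 5)*(m - 1)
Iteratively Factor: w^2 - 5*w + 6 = (w - 2)*(w - 3)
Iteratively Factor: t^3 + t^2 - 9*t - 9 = (t - 3)*(t^2 + 4*t + 3) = (t - 3)*(t + 3)*(t + 1)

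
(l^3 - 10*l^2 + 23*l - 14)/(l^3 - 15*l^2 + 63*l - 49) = (l - 2)/(l - 7)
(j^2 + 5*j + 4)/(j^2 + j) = (j + 4)/j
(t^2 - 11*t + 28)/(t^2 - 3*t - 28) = (t - 4)/(t + 4)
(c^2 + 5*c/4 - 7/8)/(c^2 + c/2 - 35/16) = 2*(2*c - 1)/(4*c - 5)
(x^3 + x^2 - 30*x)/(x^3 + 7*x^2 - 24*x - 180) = x/(x + 6)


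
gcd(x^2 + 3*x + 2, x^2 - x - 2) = x + 1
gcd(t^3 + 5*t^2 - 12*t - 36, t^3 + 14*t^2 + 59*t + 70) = t + 2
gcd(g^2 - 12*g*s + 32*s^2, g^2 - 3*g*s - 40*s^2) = -g + 8*s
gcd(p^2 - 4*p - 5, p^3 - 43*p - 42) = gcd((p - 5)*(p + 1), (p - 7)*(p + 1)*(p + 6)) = p + 1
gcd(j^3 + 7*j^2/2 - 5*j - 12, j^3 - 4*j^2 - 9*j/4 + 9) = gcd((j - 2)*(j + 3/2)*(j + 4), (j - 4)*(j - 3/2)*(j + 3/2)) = j + 3/2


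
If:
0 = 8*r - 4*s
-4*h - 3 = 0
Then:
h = -3/4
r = s/2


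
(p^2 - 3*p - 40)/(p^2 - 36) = (p^2 - 3*p - 40)/(p^2 - 36)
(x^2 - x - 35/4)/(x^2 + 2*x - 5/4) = (2*x - 7)/(2*x - 1)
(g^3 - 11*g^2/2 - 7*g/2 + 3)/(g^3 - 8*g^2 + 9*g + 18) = (g - 1/2)/(g - 3)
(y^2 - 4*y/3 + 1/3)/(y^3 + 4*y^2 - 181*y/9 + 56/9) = 3*(y - 1)/(3*y^2 + 13*y - 56)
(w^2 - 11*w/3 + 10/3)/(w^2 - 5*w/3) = (w - 2)/w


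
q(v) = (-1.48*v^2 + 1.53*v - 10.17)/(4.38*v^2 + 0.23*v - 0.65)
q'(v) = (1.53 - 2.96*v)/(4.38*v^2 + 0.23*v - 0.65) + (-8.76*v - 0.23)*(-1.48*v^2 + 1.53*v - 10.17)/(4.38*v^2 + 0.23*v - 0.65)^2 = (-7.0418*v^2 + 91.0132*v + 1.3446)/(19.1844*v^4 + 2.0148*v^3 - 5.6411*v^2 - 0.299*v + 0.4225)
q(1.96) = -0.77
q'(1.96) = 0.55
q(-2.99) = -0.74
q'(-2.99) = -0.23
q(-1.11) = -3.05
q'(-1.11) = -5.37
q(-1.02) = -3.61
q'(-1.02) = -7.33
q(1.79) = -0.88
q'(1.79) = 0.74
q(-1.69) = -1.48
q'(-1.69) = -1.31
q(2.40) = -0.60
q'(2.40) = 0.28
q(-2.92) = -0.76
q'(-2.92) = -0.25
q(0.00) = 15.65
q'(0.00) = 3.18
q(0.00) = 15.65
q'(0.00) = 3.18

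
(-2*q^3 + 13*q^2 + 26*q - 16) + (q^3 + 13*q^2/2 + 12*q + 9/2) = -q^3 + 39*q^2/2 + 38*q - 23/2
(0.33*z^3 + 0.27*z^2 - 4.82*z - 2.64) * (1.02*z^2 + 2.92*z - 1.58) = 0.3366*z^5 + 1.239*z^4 - 4.6494*z^3 - 17.1938*z^2 - 0.0931999999999995*z + 4.1712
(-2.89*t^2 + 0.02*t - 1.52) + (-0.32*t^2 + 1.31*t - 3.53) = -3.21*t^2 + 1.33*t - 5.05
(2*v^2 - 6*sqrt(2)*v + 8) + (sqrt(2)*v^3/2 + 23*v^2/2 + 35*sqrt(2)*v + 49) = sqrt(2)*v^3/2 + 27*v^2/2 + 29*sqrt(2)*v + 57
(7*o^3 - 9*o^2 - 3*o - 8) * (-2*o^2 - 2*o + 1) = -14*o^5 + 4*o^4 + 31*o^3 + 13*o^2 + 13*o - 8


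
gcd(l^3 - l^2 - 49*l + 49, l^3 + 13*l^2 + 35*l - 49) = l^2 + 6*l - 7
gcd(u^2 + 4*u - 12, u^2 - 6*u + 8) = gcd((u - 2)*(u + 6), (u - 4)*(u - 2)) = u - 2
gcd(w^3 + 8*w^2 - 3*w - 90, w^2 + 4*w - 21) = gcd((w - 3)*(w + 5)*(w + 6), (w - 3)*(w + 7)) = w - 3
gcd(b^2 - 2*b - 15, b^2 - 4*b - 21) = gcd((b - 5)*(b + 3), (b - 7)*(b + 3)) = b + 3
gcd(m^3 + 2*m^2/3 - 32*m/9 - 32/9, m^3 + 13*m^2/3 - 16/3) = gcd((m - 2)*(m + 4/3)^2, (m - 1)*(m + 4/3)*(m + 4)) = m + 4/3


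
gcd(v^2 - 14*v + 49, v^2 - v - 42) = v - 7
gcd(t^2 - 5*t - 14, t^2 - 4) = t + 2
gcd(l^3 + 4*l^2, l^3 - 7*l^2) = l^2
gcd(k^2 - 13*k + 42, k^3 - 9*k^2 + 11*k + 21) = k - 7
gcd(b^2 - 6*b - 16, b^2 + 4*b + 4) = b + 2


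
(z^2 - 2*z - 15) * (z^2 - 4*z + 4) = z^4 - 6*z^3 - 3*z^2 + 52*z - 60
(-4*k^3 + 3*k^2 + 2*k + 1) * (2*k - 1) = -8*k^4 + 10*k^3 + k^2 - 1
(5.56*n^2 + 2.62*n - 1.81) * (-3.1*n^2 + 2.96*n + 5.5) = -17.236*n^4 + 8.3356*n^3 + 43.9462*n^2 + 9.0524*n - 9.955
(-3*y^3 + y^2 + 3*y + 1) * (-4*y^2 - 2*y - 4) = 12*y^5 + 2*y^4 - 2*y^3 - 14*y^2 - 14*y - 4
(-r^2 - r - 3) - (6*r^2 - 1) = -7*r^2 - r - 2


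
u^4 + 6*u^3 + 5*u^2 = u^2*(u + 1)*(u + 5)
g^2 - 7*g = g*(g - 7)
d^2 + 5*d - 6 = (d - 1)*(d + 6)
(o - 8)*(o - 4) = o^2 - 12*o + 32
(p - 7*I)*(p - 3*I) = p^2 - 10*I*p - 21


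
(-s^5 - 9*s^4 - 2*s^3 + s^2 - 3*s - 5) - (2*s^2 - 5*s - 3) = -s^5 - 9*s^4 - 2*s^3 - s^2 + 2*s - 2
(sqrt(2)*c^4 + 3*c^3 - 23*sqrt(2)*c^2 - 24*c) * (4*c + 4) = 4*sqrt(2)*c^5 + 4*sqrt(2)*c^4 + 12*c^4 - 92*sqrt(2)*c^3 + 12*c^3 - 92*sqrt(2)*c^2 - 96*c^2 - 96*c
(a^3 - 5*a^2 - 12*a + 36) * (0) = 0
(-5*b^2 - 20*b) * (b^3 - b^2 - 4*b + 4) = -5*b^5 - 15*b^4 + 40*b^3 + 60*b^2 - 80*b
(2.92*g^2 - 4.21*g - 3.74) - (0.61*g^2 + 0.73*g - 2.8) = 2.31*g^2 - 4.94*g - 0.94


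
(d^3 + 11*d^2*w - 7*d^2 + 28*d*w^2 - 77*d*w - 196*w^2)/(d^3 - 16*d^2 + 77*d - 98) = (d^2 + 11*d*w + 28*w^2)/(d^2 - 9*d + 14)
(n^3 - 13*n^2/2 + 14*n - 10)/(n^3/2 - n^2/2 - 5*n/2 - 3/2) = (-2*n^3 + 13*n^2 - 28*n + 20)/(-n^3 + n^2 + 5*n + 3)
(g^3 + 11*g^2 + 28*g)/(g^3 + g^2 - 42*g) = (g + 4)/(g - 6)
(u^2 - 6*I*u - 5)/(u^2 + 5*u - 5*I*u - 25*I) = (u - I)/(u + 5)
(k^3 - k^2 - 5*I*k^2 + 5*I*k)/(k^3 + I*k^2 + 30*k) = (k - 1)/(k + 6*I)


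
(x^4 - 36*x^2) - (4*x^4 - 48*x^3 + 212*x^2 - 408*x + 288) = -3*x^4 + 48*x^3 - 248*x^2 + 408*x - 288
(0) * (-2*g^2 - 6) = 0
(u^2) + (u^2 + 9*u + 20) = 2*u^2 + 9*u + 20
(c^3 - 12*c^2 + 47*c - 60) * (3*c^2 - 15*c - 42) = 3*c^5 - 51*c^4 + 279*c^3 - 381*c^2 - 1074*c + 2520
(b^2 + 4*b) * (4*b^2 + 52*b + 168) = 4*b^4 + 68*b^3 + 376*b^2 + 672*b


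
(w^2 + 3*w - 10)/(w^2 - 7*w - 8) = (-w^2 - 3*w + 10)/(-w^2 + 7*w + 8)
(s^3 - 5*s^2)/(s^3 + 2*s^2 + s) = s*(s - 5)/(s^2 + 2*s + 1)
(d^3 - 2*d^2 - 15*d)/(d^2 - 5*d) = d + 3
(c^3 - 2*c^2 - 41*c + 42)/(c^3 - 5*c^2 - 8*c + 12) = (c^2 - c - 42)/(c^2 - 4*c - 12)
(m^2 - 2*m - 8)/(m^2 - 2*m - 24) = (-m^2 + 2*m + 8)/(-m^2 + 2*m + 24)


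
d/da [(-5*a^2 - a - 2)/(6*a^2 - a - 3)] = (11*a^2 + 54*a + 1)/(36*a^4 - 12*a^3 - 35*a^2 + 6*a + 9)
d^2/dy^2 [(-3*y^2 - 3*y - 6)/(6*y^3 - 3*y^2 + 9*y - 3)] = 2*(-4*y^6 - 12*y^5 - 24*y^4 + 20*y^3 - 51*y^2 + 9*y - 20)/(8*y^9 - 12*y^8 + 42*y^7 - 49*y^6 + 75*y^5 - 66*y^4 + 51*y^3 - 30*y^2 + 9*y - 1)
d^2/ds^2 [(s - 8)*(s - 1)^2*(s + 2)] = 12*s^2 - 48*s - 6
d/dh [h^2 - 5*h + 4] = 2*h - 5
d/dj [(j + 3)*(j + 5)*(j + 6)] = 3*j^2 + 28*j + 63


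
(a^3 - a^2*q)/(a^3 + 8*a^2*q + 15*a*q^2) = a*(a - q)/(a^2 + 8*a*q + 15*q^2)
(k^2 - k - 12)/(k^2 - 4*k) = (k + 3)/k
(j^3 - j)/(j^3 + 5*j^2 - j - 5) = j/(j + 5)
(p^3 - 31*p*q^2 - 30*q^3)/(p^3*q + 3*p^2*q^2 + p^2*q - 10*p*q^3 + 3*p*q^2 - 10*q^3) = (p^2 - 5*p*q - 6*q^2)/(q*(p^2 - 2*p*q + p - 2*q))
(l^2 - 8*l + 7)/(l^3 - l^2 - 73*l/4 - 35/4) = 4*(-l^2 + 8*l - 7)/(-4*l^3 + 4*l^2 + 73*l + 35)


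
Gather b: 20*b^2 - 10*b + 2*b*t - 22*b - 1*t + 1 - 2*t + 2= 20*b^2 + b*(2*t - 32) - 3*t + 3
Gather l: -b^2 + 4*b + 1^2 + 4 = -b^2 + 4*b + 5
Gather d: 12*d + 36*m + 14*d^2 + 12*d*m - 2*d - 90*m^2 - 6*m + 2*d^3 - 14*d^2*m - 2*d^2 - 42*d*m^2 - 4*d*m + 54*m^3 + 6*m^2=2*d^3 + d^2*(12 - 14*m) + d*(-42*m^2 + 8*m + 10) + 54*m^3 - 84*m^2 + 30*m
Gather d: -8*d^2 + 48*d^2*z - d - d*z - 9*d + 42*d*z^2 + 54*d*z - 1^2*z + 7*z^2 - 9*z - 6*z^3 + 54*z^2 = d^2*(48*z - 8) + d*(42*z^2 + 53*z - 10) - 6*z^3 + 61*z^2 - 10*z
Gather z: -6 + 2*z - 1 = 2*z - 7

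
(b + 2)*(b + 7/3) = b^2 + 13*b/3 + 14/3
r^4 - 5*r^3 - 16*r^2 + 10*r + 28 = (r - 7)*(r + 2)*(r - sqrt(2))*(r + sqrt(2))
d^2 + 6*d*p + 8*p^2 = (d + 2*p)*(d + 4*p)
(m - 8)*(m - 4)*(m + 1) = m^3 - 11*m^2 + 20*m + 32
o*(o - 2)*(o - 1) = o^3 - 3*o^2 + 2*o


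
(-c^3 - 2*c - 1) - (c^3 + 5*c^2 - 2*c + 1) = -2*c^3 - 5*c^2 - 2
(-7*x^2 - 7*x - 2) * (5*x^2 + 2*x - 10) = -35*x^4 - 49*x^3 + 46*x^2 + 66*x + 20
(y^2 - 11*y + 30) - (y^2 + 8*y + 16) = 14 - 19*y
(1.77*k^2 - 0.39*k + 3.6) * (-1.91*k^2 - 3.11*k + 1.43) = -3.3807*k^4 - 4.7598*k^3 - 3.132*k^2 - 11.7537*k + 5.148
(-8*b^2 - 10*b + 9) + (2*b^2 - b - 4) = -6*b^2 - 11*b + 5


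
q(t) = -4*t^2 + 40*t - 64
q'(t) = 40 - 8*t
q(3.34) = 24.98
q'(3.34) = 13.28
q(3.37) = 25.37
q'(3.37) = 13.04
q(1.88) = -2.94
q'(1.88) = 24.96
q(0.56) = -42.85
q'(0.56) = 35.52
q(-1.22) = -118.75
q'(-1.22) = 49.76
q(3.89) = 31.07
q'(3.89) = 8.88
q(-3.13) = -228.39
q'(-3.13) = 65.04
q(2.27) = 6.19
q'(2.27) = 21.84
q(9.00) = -28.00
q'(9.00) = -32.00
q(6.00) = 32.00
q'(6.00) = -8.00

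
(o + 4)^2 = o^2 + 8*o + 16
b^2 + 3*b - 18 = (b - 3)*(b + 6)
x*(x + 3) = x^2 + 3*x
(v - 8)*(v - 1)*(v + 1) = v^3 - 8*v^2 - v + 8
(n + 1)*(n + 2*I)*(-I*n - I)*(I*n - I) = n^4 + n^3 + 2*I*n^3 - n^2 + 2*I*n^2 - n - 2*I*n - 2*I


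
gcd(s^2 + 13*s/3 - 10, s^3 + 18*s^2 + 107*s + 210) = s + 6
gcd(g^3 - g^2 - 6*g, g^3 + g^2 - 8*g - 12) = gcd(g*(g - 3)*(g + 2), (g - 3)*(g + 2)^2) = g^2 - g - 6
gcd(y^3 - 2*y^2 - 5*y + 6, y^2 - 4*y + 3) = y^2 - 4*y + 3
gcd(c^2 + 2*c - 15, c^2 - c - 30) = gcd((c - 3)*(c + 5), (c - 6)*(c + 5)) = c + 5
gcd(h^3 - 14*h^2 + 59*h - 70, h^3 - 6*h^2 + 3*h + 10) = h^2 - 7*h + 10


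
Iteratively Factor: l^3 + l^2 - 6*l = (l - 2)*(l^2 + 3*l) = l*(l - 2)*(l + 3)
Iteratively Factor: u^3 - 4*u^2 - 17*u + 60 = (u - 5)*(u^2 + u - 12) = (u - 5)*(u + 4)*(u - 3)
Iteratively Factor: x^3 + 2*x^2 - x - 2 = (x + 2)*(x^2 - 1) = (x - 1)*(x + 2)*(x + 1)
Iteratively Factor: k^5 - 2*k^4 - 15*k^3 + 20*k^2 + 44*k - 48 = (k - 1)*(k^4 - k^3 - 16*k^2 + 4*k + 48) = (k - 4)*(k - 1)*(k^3 + 3*k^2 - 4*k - 12) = (k - 4)*(k - 1)*(k + 2)*(k^2 + k - 6) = (k - 4)*(k - 1)*(k + 2)*(k + 3)*(k - 2)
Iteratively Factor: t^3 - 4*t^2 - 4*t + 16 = (t - 4)*(t^2 - 4) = (t - 4)*(t - 2)*(t + 2)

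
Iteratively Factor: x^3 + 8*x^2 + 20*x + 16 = (x + 2)*(x^2 + 6*x + 8) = (x + 2)^2*(x + 4)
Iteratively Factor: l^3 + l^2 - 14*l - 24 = (l + 3)*(l^2 - 2*l - 8) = (l - 4)*(l + 3)*(l + 2)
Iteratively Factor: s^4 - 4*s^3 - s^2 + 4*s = (s)*(s^3 - 4*s^2 - s + 4) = s*(s + 1)*(s^2 - 5*s + 4) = s*(s - 1)*(s + 1)*(s - 4)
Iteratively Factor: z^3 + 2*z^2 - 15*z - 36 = (z - 4)*(z^2 + 6*z + 9) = (z - 4)*(z + 3)*(z + 3)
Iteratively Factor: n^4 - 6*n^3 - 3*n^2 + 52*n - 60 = (n + 3)*(n^3 - 9*n^2 + 24*n - 20) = (n - 2)*(n + 3)*(n^2 - 7*n + 10) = (n - 2)^2*(n + 3)*(n - 5)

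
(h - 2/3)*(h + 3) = h^2 + 7*h/3 - 2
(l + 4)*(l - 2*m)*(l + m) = l^3 - l^2*m + 4*l^2 - 2*l*m^2 - 4*l*m - 8*m^2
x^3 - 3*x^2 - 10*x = x*(x - 5)*(x + 2)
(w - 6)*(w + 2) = w^2 - 4*w - 12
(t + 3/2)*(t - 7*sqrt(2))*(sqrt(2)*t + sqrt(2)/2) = sqrt(2)*t^3 - 14*t^2 + 2*sqrt(2)*t^2 - 28*t + 3*sqrt(2)*t/4 - 21/2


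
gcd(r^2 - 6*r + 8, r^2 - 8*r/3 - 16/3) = r - 4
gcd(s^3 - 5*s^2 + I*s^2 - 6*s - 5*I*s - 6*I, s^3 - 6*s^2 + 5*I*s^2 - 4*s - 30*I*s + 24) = s^2 + s*(-6 + I) - 6*I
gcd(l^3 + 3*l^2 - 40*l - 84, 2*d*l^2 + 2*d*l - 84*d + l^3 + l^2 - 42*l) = l^2 + l - 42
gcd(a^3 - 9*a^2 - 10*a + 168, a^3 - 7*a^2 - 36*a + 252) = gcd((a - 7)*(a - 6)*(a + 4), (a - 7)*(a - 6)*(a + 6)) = a^2 - 13*a + 42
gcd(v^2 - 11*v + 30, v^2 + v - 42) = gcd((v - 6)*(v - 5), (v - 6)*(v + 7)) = v - 6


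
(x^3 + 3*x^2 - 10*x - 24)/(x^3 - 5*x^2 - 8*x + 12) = (x^2 + x - 12)/(x^2 - 7*x + 6)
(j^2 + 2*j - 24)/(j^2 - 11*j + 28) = (j + 6)/(j - 7)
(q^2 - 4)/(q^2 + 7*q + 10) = (q - 2)/(q + 5)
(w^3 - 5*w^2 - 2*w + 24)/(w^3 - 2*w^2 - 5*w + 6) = (w - 4)/(w - 1)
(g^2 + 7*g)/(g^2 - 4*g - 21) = g*(g + 7)/(g^2 - 4*g - 21)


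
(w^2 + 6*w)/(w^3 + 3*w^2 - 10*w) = (w + 6)/(w^2 + 3*w - 10)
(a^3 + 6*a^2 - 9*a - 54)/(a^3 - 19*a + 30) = (a^2 + 9*a + 18)/(a^2 + 3*a - 10)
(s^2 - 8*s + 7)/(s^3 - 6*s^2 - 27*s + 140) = (s - 1)/(s^2 + s - 20)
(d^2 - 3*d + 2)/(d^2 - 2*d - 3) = (-d^2 + 3*d - 2)/(-d^2 + 2*d + 3)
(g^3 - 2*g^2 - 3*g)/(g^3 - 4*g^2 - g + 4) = g*(g - 3)/(g^2 - 5*g + 4)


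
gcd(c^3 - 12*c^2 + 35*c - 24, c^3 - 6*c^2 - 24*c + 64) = c - 8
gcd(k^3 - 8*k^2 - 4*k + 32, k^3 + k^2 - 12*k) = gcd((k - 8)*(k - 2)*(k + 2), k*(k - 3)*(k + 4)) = 1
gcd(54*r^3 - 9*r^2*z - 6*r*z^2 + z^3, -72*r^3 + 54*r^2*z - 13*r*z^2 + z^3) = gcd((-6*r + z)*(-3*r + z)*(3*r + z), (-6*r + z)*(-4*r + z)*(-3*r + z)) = 18*r^2 - 9*r*z + z^2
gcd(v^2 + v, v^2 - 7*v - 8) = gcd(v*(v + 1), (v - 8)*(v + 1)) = v + 1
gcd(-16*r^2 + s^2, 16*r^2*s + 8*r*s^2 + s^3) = 4*r + s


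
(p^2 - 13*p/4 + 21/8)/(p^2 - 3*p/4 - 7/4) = (p - 3/2)/(p + 1)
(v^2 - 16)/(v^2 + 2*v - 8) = (v - 4)/(v - 2)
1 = 1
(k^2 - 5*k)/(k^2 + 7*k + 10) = k*(k - 5)/(k^2 + 7*k + 10)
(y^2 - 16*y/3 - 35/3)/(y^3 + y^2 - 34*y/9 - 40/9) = 3*(y - 7)/(3*y^2 - 2*y - 8)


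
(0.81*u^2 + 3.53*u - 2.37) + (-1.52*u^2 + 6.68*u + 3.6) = -0.71*u^2 + 10.21*u + 1.23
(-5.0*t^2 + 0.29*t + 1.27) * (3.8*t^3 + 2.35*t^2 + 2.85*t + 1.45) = -19.0*t^5 - 10.648*t^4 - 8.7425*t^3 - 3.439*t^2 + 4.04*t + 1.8415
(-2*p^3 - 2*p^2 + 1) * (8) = -16*p^3 - 16*p^2 + 8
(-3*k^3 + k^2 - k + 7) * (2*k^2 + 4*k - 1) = -6*k^5 - 10*k^4 + 5*k^3 + 9*k^2 + 29*k - 7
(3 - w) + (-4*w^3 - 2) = -4*w^3 - w + 1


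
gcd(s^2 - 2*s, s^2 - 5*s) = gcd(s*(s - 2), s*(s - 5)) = s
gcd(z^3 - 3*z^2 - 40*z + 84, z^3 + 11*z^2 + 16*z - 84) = z^2 + 4*z - 12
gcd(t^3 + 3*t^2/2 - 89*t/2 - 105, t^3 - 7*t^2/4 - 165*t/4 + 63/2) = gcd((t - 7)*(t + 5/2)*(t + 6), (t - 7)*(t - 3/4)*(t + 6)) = t^2 - t - 42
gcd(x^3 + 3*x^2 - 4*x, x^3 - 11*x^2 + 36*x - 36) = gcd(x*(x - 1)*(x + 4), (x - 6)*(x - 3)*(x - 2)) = 1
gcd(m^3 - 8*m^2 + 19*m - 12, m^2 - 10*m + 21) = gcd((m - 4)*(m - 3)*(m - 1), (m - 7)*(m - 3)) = m - 3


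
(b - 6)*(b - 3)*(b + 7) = b^3 - 2*b^2 - 45*b + 126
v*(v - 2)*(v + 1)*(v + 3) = v^4 + 2*v^3 - 5*v^2 - 6*v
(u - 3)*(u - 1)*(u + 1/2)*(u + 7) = u^4 + 7*u^3/2 - 47*u^2/2 + 17*u/2 + 21/2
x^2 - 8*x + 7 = (x - 7)*(x - 1)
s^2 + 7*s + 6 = (s + 1)*(s + 6)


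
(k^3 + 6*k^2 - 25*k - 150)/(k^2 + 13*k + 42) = (k^2 - 25)/(k + 7)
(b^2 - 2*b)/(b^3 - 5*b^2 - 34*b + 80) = b/(b^2 - 3*b - 40)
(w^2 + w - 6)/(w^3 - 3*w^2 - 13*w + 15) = (w - 2)/(w^2 - 6*w + 5)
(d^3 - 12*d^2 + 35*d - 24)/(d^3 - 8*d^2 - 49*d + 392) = (d^2 - 4*d + 3)/(d^2 - 49)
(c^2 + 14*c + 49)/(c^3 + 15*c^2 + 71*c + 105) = (c + 7)/(c^2 + 8*c + 15)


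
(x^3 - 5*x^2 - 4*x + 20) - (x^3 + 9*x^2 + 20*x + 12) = -14*x^2 - 24*x + 8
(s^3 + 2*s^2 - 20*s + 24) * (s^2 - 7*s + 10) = s^5 - 5*s^4 - 24*s^3 + 184*s^2 - 368*s + 240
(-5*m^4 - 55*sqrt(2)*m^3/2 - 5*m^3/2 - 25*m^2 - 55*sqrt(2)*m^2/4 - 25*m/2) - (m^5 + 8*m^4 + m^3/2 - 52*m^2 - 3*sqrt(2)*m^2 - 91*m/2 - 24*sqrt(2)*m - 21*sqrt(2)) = -m^5 - 13*m^4 - 55*sqrt(2)*m^3/2 - 3*m^3 - 43*sqrt(2)*m^2/4 + 27*m^2 + 33*m + 24*sqrt(2)*m + 21*sqrt(2)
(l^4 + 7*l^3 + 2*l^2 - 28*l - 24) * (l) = l^5 + 7*l^4 + 2*l^3 - 28*l^2 - 24*l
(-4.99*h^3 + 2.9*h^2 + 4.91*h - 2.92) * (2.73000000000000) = -13.6227*h^3 + 7.917*h^2 + 13.4043*h - 7.9716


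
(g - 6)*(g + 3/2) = g^2 - 9*g/2 - 9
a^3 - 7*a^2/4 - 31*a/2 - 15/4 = (a - 5)*(a + 1/4)*(a + 3)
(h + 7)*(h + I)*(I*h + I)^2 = -h^4 - 9*h^3 - I*h^3 - 15*h^2 - 9*I*h^2 - 7*h - 15*I*h - 7*I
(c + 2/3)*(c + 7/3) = c^2 + 3*c + 14/9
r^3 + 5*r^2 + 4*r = r*(r + 1)*(r + 4)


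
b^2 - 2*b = b*(b - 2)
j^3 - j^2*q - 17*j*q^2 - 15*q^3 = (j - 5*q)*(j + q)*(j + 3*q)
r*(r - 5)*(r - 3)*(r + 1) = r^4 - 7*r^3 + 7*r^2 + 15*r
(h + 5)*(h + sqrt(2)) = h^2 + sqrt(2)*h + 5*h + 5*sqrt(2)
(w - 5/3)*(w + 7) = w^2 + 16*w/3 - 35/3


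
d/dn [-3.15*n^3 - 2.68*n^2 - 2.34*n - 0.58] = -9.45*n^2 - 5.36*n - 2.34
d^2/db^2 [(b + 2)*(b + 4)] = 2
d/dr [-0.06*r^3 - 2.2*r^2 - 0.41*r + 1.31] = -0.18*r^2 - 4.4*r - 0.41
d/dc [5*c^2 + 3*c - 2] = 10*c + 3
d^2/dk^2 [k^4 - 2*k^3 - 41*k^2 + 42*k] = 12*k^2 - 12*k - 82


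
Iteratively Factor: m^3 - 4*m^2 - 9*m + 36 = (m - 4)*(m^2 - 9) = (m - 4)*(m + 3)*(m - 3)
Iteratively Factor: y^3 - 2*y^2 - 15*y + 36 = (y + 4)*(y^2 - 6*y + 9) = (y - 3)*(y + 4)*(y - 3)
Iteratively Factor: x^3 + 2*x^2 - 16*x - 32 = (x + 4)*(x^2 - 2*x - 8) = (x + 2)*(x + 4)*(x - 4)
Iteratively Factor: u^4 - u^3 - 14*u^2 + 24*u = (u - 3)*(u^3 + 2*u^2 - 8*u) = (u - 3)*(u + 4)*(u^2 - 2*u) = (u - 3)*(u - 2)*(u + 4)*(u)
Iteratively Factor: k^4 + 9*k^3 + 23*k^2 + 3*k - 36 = (k + 3)*(k^3 + 6*k^2 + 5*k - 12) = (k - 1)*(k + 3)*(k^2 + 7*k + 12) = (k - 1)*(k + 3)^2*(k + 4)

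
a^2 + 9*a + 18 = (a + 3)*(a + 6)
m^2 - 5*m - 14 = (m - 7)*(m + 2)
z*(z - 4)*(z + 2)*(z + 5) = z^4 + 3*z^3 - 18*z^2 - 40*z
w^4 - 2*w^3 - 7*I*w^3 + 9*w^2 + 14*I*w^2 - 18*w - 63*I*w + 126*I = (w - 2)*(w - 7*I)*(w - 3*I)*(w + 3*I)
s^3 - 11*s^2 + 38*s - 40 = (s - 5)*(s - 4)*(s - 2)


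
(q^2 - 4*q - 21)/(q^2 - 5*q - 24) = (q - 7)/(q - 8)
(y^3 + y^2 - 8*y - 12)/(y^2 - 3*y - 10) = (y^2 - y - 6)/(y - 5)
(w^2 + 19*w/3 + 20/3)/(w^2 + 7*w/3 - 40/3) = (3*w + 4)/(3*w - 8)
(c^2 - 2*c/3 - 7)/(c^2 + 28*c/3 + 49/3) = (c - 3)/(c + 7)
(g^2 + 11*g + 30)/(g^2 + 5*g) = (g + 6)/g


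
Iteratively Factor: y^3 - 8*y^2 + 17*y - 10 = (y - 1)*(y^2 - 7*y + 10) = (y - 5)*(y - 1)*(y - 2)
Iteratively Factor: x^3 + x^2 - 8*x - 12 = (x - 3)*(x^2 + 4*x + 4) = (x - 3)*(x + 2)*(x + 2)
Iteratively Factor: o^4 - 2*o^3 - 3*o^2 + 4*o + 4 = (o - 2)*(o^3 - 3*o - 2) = (o - 2)*(o + 1)*(o^2 - o - 2) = (o - 2)*(o + 1)^2*(o - 2)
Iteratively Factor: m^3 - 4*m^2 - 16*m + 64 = (m + 4)*(m^2 - 8*m + 16) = (m - 4)*(m + 4)*(m - 4)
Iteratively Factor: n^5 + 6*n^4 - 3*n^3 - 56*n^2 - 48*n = (n)*(n^4 + 6*n^3 - 3*n^2 - 56*n - 48) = n*(n - 3)*(n^3 + 9*n^2 + 24*n + 16) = n*(n - 3)*(n + 4)*(n^2 + 5*n + 4) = n*(n - 3)*(n + 4)^2*(n + 1)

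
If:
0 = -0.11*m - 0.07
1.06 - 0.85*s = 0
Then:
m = -0.64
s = 1.25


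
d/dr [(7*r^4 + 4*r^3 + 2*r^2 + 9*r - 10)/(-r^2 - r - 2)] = (-14*r^5 - 25*r^4 - 64*r^3 - 17*r^2 - 28*r - 28)/(r^4 + 2*r^3 + 5*r^2 + 4*r + 4)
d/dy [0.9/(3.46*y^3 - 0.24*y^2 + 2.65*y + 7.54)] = (-9.342*y^2 + 0.432*y - 2.385)/(3.46*y^3 - 0.24*y^2 + 2.65*y + 7.54)^2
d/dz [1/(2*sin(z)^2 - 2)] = -sin(z)/cos(z)^3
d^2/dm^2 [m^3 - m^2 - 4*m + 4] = 6*m - 2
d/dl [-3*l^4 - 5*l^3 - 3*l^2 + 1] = 3*l*(-4*l^2 - 5*l - 2)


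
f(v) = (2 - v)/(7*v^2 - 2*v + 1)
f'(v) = (2 - 14*v)*(2 - v)/(7*v^2 - 2*v + 1)^2 - 1/(7*v^2 - 2*v + 1) = (7*v^2 - 28*v + 3)/(49*v^4 - 28*v^3 + 18*v^2 - 4*v + 1)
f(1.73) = 0.01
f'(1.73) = -0.07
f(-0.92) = 0.33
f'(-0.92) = 0.45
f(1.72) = 0.02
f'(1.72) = -0.07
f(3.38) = -0.02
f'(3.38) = -0.00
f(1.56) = 0.03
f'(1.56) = -0.11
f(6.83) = -0.02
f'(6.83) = 0.00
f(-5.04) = 0.04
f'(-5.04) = 0.01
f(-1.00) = 0.30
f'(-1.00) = 0.38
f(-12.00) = 0.01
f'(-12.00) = 0.00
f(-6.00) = 0.03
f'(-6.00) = 0.01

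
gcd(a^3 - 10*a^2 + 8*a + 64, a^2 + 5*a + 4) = 1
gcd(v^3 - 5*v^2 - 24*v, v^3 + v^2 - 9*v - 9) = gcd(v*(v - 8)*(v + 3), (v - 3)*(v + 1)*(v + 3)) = v + 3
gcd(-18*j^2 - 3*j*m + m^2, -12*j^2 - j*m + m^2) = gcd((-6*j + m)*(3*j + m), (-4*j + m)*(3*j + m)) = 3*j + m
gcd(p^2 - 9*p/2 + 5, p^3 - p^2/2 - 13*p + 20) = p^2 - 9*p/2 + 5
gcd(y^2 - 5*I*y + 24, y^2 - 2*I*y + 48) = y - 8*I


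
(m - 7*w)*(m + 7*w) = m^2 - 49*w^2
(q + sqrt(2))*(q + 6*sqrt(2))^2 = q^3 + 13*sqrt(2)*q^2 + 96*q + 72*sqrt(2)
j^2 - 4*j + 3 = (j - 3)*(j - 1)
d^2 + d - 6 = (d - 2)*(d + 3)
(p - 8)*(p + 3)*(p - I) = p^3 - 5*p^2 - I*p^2 - 24*p + 5*I*p + 24*I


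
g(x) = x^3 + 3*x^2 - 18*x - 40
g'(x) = 3*x^2 + 6*x - 18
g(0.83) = -52.30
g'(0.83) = -10.95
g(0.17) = -42.97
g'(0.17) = -16.89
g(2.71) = -46.85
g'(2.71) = 20.29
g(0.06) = -41.07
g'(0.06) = -17.63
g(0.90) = -53.04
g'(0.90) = -10.17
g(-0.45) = -31.38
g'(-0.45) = -20.09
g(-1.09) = -18.11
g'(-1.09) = -20.98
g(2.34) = -52.88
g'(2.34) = 12.47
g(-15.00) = -2470.00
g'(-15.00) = 567.00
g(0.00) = -40.00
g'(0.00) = -18.00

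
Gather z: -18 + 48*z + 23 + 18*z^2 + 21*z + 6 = 18*z^2 + 69*z + 11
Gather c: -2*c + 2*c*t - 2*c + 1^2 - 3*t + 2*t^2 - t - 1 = c*(2*t - 4) + 2*t^2 - 4*t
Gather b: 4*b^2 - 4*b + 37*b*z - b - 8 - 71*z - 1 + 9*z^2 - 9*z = 4*b^2 + b*(37*z - 5) + 9*z^2 - 80*z - 9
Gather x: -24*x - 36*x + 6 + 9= 15 - 60*x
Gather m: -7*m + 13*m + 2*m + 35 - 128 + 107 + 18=8*m + 32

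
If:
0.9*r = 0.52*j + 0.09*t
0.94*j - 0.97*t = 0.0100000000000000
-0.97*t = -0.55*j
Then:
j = 0.03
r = 0.02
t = 0.01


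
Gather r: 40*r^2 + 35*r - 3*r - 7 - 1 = 40*r^2 + 32*r - 8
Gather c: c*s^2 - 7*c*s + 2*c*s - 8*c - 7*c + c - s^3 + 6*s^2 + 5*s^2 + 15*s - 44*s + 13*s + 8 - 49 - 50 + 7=c*(s^2 - 5*s - 14) - s^3 + 11*s^2 - 16*s - 84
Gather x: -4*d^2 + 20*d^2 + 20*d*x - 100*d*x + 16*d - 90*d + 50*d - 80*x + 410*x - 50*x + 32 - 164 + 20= 16*d^2 - 24*d + x*(280 - 80*d) - 112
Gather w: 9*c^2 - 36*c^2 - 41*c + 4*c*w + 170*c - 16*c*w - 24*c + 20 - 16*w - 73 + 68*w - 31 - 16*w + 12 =-27*c^2 + 105*c + w*(36 - 12*c) - 72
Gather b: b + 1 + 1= b + 2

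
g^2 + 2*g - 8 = (g - 2)*(g + 4)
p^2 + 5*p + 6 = (p + 2)*(p + 3)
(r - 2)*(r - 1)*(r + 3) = r^3 - 7*r + 6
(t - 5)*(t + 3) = t^2 - 2*t - 15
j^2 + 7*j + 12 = (j + 3)*(j + 4)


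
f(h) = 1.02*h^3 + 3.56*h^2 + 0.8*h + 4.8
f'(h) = 3.06*h^2 + 7.12*h + 0.8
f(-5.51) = -62.16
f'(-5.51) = 54.47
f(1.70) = 21.46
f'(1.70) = 21.75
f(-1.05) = 6.70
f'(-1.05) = -3.30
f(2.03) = 29.63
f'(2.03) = 27.86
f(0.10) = 4.92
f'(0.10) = 1.54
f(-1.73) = 8.79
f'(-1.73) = -2.36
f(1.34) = 14.72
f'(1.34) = 15.84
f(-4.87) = -32.48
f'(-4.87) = 38.70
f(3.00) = 66.78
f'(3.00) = 49.70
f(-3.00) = 6.90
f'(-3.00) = 6.98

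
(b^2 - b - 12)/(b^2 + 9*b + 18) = (b - 4)/(b + 6)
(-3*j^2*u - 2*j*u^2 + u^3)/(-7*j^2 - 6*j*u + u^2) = u*(-3*j + u)/(-7*j + u)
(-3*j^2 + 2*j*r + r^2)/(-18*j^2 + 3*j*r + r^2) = (-3*j^2 + 2*j*r + r^2)/(-18*j^2 + 3*j*r + r^2)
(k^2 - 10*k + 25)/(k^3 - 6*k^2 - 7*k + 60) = (k - 5)/(k^2 - k - 12)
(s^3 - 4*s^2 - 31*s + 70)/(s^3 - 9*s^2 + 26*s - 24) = (s^2 - 2*s - 35)/(s^2 - 7*s + 12)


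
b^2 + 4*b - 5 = (b - 1)*(b + 5)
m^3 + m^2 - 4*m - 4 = (m - 2)*(m + 1)*(m + 2)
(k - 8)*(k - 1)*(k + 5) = k^3 - 4*k^2 - 37*k + 40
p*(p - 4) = p^2 - 4*p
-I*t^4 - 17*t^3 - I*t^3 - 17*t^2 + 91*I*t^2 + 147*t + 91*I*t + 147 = (t - 7*I)^2*(t - 3*I)*(-I*t - I)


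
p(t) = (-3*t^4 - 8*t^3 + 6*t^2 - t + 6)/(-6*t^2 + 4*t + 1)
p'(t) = (12*t - 4)*(-3*t^4 - 8*t^3 + 6*t^2 - t + 6)/(-6*t^2 + 4*t + 1)^2 + (-12*t^3 - 24*t^2 + 12*t - 1)/(-6*t^2 + 4*t + 1) = (36*t^5 + 12*t^4 - 76*t^3 - 6*t^2 + 84*t - 25)/(36*t^4 - 48*t^3 + 4*t^2 + 8*t + 1)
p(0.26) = 3.67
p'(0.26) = -1.80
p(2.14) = 6.14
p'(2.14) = 3.89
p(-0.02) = 6.56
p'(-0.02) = -31.69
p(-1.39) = -1.81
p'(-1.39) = -0.35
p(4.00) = 14.96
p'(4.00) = 5.65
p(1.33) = 3.01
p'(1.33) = 4.59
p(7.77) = 43.39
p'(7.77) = 9.43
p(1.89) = 5.19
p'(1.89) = 3.74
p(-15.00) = 87.65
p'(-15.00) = -13.34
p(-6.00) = 8.08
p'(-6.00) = -4.35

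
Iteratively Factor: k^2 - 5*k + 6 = (k - 2)*(k - 3)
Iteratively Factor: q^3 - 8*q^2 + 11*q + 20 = (q - 4)*(q^2 - 4*q - 5) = (q - 5)*(q - 4)*(q + 1)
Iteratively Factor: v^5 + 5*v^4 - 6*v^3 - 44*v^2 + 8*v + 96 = (v - 2)*(v^4 + 7*v^3 + 8*v^2 - 28*v - 48) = (v - 2)^2*(v^3 + 9*v^2 + 26*v + 24) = (v - 2)^2*(v + 2)*(v^2 + 7*v + 12) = (v - 2)^2*(v + 2)*(v + 3)*(v + 4)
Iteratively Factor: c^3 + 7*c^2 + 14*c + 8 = (c + 2)*(c^2 + 5*c + 4) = (c + 2)*(c + 4)*(c + 1)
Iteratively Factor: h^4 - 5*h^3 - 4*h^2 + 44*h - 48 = (h + 3)*(h^3 - 8*h^2 + 20*h - 16) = (h - 2)*(h + 3)*(h^2 - 6*h + 8) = (h - 4)*(h - 2)*(h + 3)*(h - 2)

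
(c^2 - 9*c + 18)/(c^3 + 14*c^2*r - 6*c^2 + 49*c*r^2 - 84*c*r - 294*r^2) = (c - 3)/(c^2 + 14*c*r + 49*r^2)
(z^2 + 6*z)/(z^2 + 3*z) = (z + 6)/(z + 3)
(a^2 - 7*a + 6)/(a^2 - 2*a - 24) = (a - 1)/(a + 4)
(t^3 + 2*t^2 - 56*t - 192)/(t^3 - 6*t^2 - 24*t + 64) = (t + 6)/(t - 2)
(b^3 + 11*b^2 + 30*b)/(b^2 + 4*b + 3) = b*(b^2 + 11*b + 30)/(b^2 + 4*b + 3)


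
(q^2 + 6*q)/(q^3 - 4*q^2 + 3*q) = (q + 6)/(q^2 - 4*q + 3)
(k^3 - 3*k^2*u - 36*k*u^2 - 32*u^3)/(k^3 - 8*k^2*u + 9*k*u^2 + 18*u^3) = (k^2 - 4*k*u - 32*u^2)/(k^2 - 9*k*u + 18*u^2)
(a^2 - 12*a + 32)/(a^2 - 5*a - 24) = (a - 4)/(a + 3)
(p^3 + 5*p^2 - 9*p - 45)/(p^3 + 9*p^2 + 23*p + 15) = (p - 3)/(p + 1)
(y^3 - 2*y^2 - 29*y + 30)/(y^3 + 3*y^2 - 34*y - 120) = (y - 1)/(y + 4)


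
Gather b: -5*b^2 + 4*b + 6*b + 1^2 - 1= -5*b^2 + 10*b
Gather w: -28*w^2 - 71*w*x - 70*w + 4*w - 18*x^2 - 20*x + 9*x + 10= -28*w^2 + w*(-71*x - 66) - 18*x^2 - 11*x + 10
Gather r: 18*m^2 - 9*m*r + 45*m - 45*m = 18*m^2 - 9*m*r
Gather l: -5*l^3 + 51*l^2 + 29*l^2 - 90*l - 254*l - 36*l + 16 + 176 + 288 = -5*l^3 + 80*l^2 - 380*l + 480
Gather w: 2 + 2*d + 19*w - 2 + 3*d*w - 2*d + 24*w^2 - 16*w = 24*w^2 + w*(3*d + 3)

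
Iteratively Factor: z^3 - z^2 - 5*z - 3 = (z + 1)*(z^2 - 2*z - 3) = (z - 3)*(z + 1)*(z + 1)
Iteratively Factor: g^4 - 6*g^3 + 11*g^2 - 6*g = (g)*(g^3 - 6*g^2 + 11*g - 6) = g*(g - 2)*(g^2 - 4*g + 3) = g*(g - 2)*(g - 1)*(g - 3)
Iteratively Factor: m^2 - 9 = (m - 3)*(m + 3)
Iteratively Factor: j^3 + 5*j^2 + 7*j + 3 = (j + 3)*(j^2 + 2*j + 1) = (j + 1)*(j + 3)*(j + 1)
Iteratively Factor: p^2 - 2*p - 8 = (p - 4)*(p + 2)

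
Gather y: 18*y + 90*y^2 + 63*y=90*y^2 + 81*y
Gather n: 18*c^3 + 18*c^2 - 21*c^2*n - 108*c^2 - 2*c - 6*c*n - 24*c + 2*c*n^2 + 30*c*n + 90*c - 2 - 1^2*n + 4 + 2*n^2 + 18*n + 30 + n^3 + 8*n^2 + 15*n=18*c^3 - 90*c^2 + 64*c + n^3 + n^2*(2*c + 10) + n*(-21*c^2 + 24*c + 32) + 32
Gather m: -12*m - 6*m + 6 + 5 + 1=12 - 18*m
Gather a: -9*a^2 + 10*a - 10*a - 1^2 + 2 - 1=-9*a^2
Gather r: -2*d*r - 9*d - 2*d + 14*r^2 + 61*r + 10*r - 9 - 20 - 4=-11*d + 14*r^2 + r*(71 - 2*d) - 33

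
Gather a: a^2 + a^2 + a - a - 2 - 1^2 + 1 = 2*a^2 - 2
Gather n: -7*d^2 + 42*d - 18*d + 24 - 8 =-7*d^2 + 24*d + 16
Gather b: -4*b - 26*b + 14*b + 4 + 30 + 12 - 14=32 - 16*b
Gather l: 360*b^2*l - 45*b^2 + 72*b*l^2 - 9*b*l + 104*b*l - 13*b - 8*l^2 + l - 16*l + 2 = -45*b^2 - 13*b + l^2*(72*b - 8) + l*(360*b^2 + 95*b - 15) + 2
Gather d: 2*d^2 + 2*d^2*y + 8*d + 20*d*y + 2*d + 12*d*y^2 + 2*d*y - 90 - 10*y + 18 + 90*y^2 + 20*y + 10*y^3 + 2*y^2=d^2*(2*y + 2) + d*(12*y^2 + 22*y + 10) + 10*y^3 + 92*y^2 + 10*y - 72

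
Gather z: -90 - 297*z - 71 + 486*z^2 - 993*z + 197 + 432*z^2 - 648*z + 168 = 918*z^2 - 1938*z + 204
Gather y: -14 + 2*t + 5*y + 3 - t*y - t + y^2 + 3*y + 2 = t + y^2 + y*(8 - t) - 9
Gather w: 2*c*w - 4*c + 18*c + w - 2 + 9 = 14*c + w*(2*c + 1) + 7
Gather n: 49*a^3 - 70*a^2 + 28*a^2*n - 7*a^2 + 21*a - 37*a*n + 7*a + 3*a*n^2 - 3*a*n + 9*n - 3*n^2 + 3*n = 49*a^3 - 77*a^2 + 28*a + n^2*(3*a - 3) + n*(28*a^2 - 40*a + 12)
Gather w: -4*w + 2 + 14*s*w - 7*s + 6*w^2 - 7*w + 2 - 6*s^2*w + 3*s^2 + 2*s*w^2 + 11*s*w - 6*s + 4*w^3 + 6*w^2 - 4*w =3*s^2 - 13*s + 4*w^3 + w^2*(2*s + 12) + w*(-6*s^2 + 25*s - 15) + 4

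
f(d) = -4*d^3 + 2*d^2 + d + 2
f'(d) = -12*d^2 + 4*d + 1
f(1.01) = 0.93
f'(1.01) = -7.20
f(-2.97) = 121.46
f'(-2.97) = -116.73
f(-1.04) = 7.62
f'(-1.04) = -16.14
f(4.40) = -295.62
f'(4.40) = -213.72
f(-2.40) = 66.42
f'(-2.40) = -77.72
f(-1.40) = 15.50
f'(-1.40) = -28.12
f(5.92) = -751.89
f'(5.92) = -395.88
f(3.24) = -109.81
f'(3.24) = -112.01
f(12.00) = -6610.00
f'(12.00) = -1679.00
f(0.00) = 2.00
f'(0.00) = 1.00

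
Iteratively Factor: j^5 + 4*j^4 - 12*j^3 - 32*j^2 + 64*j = (j + 4)*(j^4 - 12*j^2 + 16*j) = (j - 2)*(j + 4)*(j^3 + 2*j^2 - 8*j) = (j - 2)^2*(j + 4)*(j^2 + 4*j) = j*(j - 2)^2*(j + 4)*(j + 4)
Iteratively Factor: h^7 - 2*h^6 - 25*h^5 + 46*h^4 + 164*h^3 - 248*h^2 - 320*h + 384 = (h + 2)*(h^6 - 4*h^5 - 17*h^4 + 80*h^3 + 4*h^2 - 256*h + 192) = (h - 2)*(h + 2)*(h^5 - 2*h^4 - 21*h^3 + 38*h^2 + 80*h - 96) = (h - 4)*(h - 2)*(h + 2)*(h^4 + 2*h^3 - 13*h^2 - 14*h + 24) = (h - 4)*(h - 2)*(h - 1)*(h + 2)*(h^3 + 3*h^2 - 10*h - 24) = (h - 4)*(h - 3)*(h - 2)*(h - 1)*(h + 2)*(h^2 + 6*h + 8) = (h - 4)*(h - 3)*(h - 2)*(h - 1)*(h + 2)^2*(h + 4)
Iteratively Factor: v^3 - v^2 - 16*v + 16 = (v - 4)*(v^2 + 3*v - 4) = (v - 4)*(v - 1)*(v + 4)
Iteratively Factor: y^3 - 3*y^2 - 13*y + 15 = (y + 3)*(y^2 - 6*y + 5) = (y - 5)*(y + 3)*(y - 1)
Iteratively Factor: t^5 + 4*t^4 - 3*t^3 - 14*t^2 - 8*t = (t + 1)*(t^4 + 3*t^3 - 6*t^2 - 8*t) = (t + 1)^2*(t^3 + 2*t^2 - 8*t) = (t + 1)^2*(t + 4)*(t^2 - 2*t) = t*(t + 1)^2*(t + 4)*(t - 2)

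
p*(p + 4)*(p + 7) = p^3 + 11*p^2 + 28*p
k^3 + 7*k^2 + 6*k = k*(k + 1)*(k + 6)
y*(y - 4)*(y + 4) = y^3 - 16*y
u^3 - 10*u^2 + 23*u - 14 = (u - 7)*(u - 2)*(u - 1)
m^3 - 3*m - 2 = (m - 2)*(m + 1)^2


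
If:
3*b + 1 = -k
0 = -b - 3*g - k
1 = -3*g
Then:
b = -1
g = -1/3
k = 2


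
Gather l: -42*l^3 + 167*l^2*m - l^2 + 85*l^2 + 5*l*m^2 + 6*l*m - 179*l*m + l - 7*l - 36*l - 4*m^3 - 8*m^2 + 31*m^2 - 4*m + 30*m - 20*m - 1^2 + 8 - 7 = -42*l^3 + l^2*(167*m + 84) + l*(5*m^2 - 173*m - 42) - 4*m^3 + 23*m^2 + 6*m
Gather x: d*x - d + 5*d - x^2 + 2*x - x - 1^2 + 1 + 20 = 4*d - x^2 + x*(d + 1) + 20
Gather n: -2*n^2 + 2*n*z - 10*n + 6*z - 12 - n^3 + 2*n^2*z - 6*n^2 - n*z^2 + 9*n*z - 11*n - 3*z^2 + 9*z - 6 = -n^3 + n^2*(2*z - 8) + n*(-z^2 + 11*z - 21) - 3*z^2 + 15*z - 18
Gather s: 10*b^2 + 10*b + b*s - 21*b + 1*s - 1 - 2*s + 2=10*b^2 - 11*b + s*(b - 1) + 1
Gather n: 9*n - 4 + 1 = 9*n - 3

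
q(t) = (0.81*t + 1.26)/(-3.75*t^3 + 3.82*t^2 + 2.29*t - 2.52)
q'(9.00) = 0.00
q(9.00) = -0.00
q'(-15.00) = -0.00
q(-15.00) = -0.00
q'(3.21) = 0.04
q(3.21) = -0.05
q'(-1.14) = 0.39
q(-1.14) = 0.06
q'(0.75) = -60.27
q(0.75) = -7.92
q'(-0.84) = 32.78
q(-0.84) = 1.22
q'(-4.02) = -0.00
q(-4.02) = -0.01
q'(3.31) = 0.04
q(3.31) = -0.04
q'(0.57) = -12.75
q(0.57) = -2.58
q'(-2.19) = 0.00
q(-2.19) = -0.01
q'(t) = (0.81*t + 1.26)*(11.25*t^2 - 7.64*t - 2.29)/(-3.75*t^3 + 3.82*t^2 + 2.29*t - 2.52)^2 + 0.81/(-3.75*t^3 + 3.82*t^2 + 2.29*t - 2.52) = (6.075*t^3 + 11.0808*t^2 - 9.6264*t - 4.9266)/(14.0625*t^6 - 28.65*t^5 - 2.5826*t^4 + 36.3956*t^3 - 14.0087*t^2 - 11.5416*t + 6.3504)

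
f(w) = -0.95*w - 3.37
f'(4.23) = -0.95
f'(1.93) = -0.95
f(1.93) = -5.20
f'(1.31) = -0.95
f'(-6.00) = -0.95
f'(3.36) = -0.95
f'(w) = -0.950000000000000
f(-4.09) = 0.52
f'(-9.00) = -0.95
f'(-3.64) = -0.95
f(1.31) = -4.61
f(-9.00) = 5.18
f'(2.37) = -0.95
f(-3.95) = 0.38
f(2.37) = -5.62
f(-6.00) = 2.33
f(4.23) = -7.39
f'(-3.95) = -0.95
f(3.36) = -6.56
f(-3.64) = 0.09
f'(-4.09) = -0.95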